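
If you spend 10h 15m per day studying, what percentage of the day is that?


42.7%

Time: 615 minutes
Day: 1440 minutes
Percentage = (615/1440) × 100 ≈ 42.7%


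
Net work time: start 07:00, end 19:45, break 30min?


12h 15m (735 minutes)

Total time = (19×60+45) - (7×60+0)
= 1185 - 420 = 765 min
Minus break: 765 - 30 = 735 min
= 12h 15m


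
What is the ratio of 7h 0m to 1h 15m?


Duration 1: 420 minutes
Duration 2: 75 minutes
Ratio = 420:75
GCD = 15
Simplified = 28:5
As a decimal: 28/5 = 5.60

28:5 (5.60)


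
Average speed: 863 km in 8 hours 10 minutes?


Distance: 863 km
Time: 8h 10m = 490 min = 490/60 = 49/6 hours
Speed = 863 ÷ (49/6) = 863 × 6 / 49 = 5178/49 ≈ 105.7 km/h

105.7 km/h


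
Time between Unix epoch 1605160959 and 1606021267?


Difference = 1606021267 - 1605160959 = 860308 seconds
In hours: 860308 / 3600 ≈ 239.0
In days: 860308 / 86400 ≈ 9.96

860308 seconds (239.0 hours / 9.96 days)


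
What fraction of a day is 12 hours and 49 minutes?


Total minutes: 12×60 + 49 = 769
Day = 24×60 = 1440 minutes
Fraction = 769/1440 ≈ 0.5340
As a percentage: 769/1440 × 100 ≈ 53.40%

0.5340 (53.40%)


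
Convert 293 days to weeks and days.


Weeks: 293 ÷ 7 = 41 remainder 6

41 weeks 6 days


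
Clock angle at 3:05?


Hour hand = 3×30 + 5×0.5 = 92.5°
Minute hand = 5×6 = 30°
Difference = |92.5 - 30| = 62.5°

62.5°


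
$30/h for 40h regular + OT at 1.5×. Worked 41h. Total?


$1245.00

Regular: 40h × $30 = $1200.00
Overtime: 41 - 40 = 1h
OT pay: 1h × $30 × 1.5 = $45.00
Total = $1200.00 + $45.00 = $1245.00


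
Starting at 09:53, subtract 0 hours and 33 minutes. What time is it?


Start: 593 minutes from midnight
Subtract: 33 minutes
Remaining: 593 - 33 = 560
Hours: 9, Minutes: 20

09:20


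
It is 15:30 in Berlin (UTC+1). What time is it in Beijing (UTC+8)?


Time difference = UTC+8 - UTC+1 = +7 hours
New hour = (15 + 7) mod 24
= 22 mod 24 = 22
Minutes unchanged → 22:30

22:30


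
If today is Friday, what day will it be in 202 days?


Start: Friday (index 4)
(4 + 202) mod 7
= 206 mod 7
= 3
Index 3 → Thursday

Thursday


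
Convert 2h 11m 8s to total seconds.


7868 seconds

Hours: 2 × 3600 = 7200
Minutes: 11 × 60 = 660
Seconds: 8
Total = 7200 + 660 + 8 = 7868


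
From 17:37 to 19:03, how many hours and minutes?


End time in minutes: 19×60 + 3 = 1143
Start time in minutes: 17×60 + 37 = 1057
Difference = 1143 - 1057 = 86 minutes
= 1 hours 26 minutes

1h 26m


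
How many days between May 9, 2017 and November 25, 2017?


200 days

From May 9, 2017 to November 25, 2017
Rest of May 2017: 31 - 9 = 22
Full months: June 30, July 31, August 31, September 30, October 31
Days into November 2017: 25
Total = 22 + 30 + 31 + 31 + 30 + 31 + 25 = 200 days


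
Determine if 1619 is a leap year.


No

Rules: divisible by 4 AND (not by 100 OR by 400)
1619 ÷ 4 = 404 remainder 3 → not divisible by 4
Not divisible by 4 → not a leap year


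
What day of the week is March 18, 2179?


Thursday

Zeller's congruence:
q=18, m=3, k=79, j=21
h = (18 + ⌊13×4/5⌋ + 79 + ⌊79/4⌋ + ⌊21/4⌋ - 2×21) mod 7
= (18 + 10 + 79 + 19 + 5 - 42) mod 7
= 89 mod 7 = 5
h=5 → Thursday


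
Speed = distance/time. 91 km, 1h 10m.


Distance: 91 km
Time: 1h 10m = 70 min = 70/60 = 7/6 hours
Speed = 91 ÷ (7/6) = 91 × 6 / 7 = 546/7 = 78.0 km/h

78.0 km/h


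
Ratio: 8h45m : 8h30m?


35:34 (1.03)

Duration 1: 525 minutes
Duration 2: 510 minutes
Ratio = 525:510
GCD = 15
Simplified = 35:34
As a decimal: 35/34 ≈ 1.03


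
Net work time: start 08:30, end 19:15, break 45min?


Total time = (19×60+15) - (8×60+30)
= 1155 - 510 = 645 min
Minus break: 645 - 45 = 600 min
= 10h 0m

10h 0m (600 minutes)


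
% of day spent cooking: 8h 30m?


Time: 510 minutes
Day: 1440 minutes
Percentage = (510/1440) × 100 ≈ 35.4%

35.4%


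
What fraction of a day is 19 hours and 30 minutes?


0.8125 (81.25%)

Total minutes: 19×60 + 30 = 1170
Day = 24×60 = 1440 minutes
Fraction = 1170/1440 = 0.8125
As a percentage: 1170/1440 × 100 = 81.25%


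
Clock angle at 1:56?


Hour hand = 1×30 + 56×0.5 = 58.0°
Minute hand = 56×6 = 336°
Difference = |58.0 - 336| = 278.0°
Since > 180°: 360 - 278.0 = 82.0°

82.0°


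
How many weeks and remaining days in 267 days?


38 weeks 1 days

Weeks: 267 ÷ 7 = 38 remainder 1


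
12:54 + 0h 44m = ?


13:38

Start: 774 minutes from midnight
Add: 44 minutes
Total: 818 minutes
Hours: 818 ÷ 60 = 13 remainder 38


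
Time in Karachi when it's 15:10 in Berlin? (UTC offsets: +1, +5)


19:10

Time difference = UTC+5 - UTC+1 = +4 hours
New hour = (15 + 4) mod 24
= 19 mod 24 = 19
Minutes unchanged → 19:10


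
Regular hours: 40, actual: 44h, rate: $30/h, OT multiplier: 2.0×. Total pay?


$1440.00

Regular: 40h × $30 = $1200.00
Overtime: 44 - 40 = 4h
OT pay: 4h × $30 × 2.0 = $240.00
Total = $1200.00 + $240.00 = $1440.00


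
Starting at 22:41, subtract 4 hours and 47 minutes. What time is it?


17:54

Start: 1361 minutes from midnight
Subtract: 287 minutes
Remaining: 1361 - 287 = 1074
Hours: 17, Minutes: 54


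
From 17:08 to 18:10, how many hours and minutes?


1h 2m

End time in minutes: 18×60 + 10 = 1090
Start time in minutes: 17×60 + 8 = 1028
Difference = 1090 - 1028 = 62 minutes
= 1 hours 2 minutes


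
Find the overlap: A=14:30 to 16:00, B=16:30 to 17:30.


Meeting A: 870-960 (in minutes from midnight)
Meeting B: 990-1050
Overlap start = max(870, 990) = 990
Overlap end = min(960, 1050) = 960
Overlap = max(0, 960 - 990) = 0 min

0 minutes


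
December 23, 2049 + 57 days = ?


Start: December 23, 2049
Add 57 days
December 23 → January 1: 31 - 23 + 1 = 9 days (57 - 9 = 48 left)
January 1 → February 1: 31 - 1 + 1 = 31 days (48 - 31 = 17 left)
February 1 + 17 = February 18, 2050

February 18, 2050


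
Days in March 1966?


Month: March (month 3)
March has 31 days

31 days


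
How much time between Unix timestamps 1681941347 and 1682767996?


826649 seconds (229.6 hours / 9.57 days)

Difference = 1682767996 - 1681941347 = 826649 seconds
In hours: 826649 / 3600 ≈ 229.6
In days: 826649 / 86400 ≈ 9.57


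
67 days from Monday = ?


Start: Monday (index 0)
(0 + 67) mod 7
= 67 mod 7
= 4
Index 4 → Friday

Friday


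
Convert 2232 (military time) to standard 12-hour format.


10:32 PM

Hour: 22
22 - 12 = 10 → PM


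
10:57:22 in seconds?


39442 seconds

Hours: 10 × 3600 = 36000
Minutes: 57 × 60 = 3420
Seconds: 22
Total = 36000 + 3420 + 22 = 39442


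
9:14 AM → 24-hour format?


Input: 9:14 AM
AM hour stays: 9

09:14


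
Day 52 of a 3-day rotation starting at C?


Shifts: A, B, C
Start: C (index 2)
Day 52: (2 + 52 - 1) mod 3
= 53 mod 3
= 2
Index 2 → shift C

Shift C


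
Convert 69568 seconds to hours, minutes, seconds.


Hours: 69568 ÷ 3600 = 19 remainder 1168
Minutes: 1168 ÷ 60 = 19 remainder 28
Seconds: 28

19h 19m 28s


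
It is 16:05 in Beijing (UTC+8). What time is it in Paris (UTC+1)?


09:05

Time difference = UTC+1 - UTC+8 = -7 hours
New hour = (16 -7) mod 24
= 9 mod 24 = 9
Minutes unchanged → 09:05


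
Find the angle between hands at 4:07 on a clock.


Hour hand = 4×30 + 7×0.5 = 123.5°
Minute hand = 7×6 = 42°
Difference = |123.5 - 42| = 81.5°

81.5°


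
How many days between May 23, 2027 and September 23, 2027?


123 days

From May 23, 2027 to September 23, 2027
Rest of May 2027: 31 - 23 = 8
Full months: June 30, July 31, August 31
Days into September 2027: 23
Total = 8 + 30 + 31 + 31 + 23 = 123 days


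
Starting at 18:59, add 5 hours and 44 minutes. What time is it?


Start: 1139 minutes from midnight
Add: 344 minutes
Total: 1483 minutes
Hours: 1483 ÷ 60 = 24 remainder 43
24 ≥ 24 → 24 - 24 = 0 (next day)

00:43 (next day)


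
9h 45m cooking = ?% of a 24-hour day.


40.6%

Time: 585 minutes
Day: 1440 minutes
Percentage = (585/1440) × 100 ≈ 40.6%


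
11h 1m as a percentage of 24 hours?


Total minutes: 11×60 + 1 = 661
Day = 24×60 = 1440 minutes
Fraction = 661/1440 ≈ 0.4590
As a percentage: 661/1440 × 100 ≈ 45.90%

0.4590 (45.90%)


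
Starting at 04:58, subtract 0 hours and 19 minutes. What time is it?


Start: 298 minutes from midnight
Subtract: 19 minutes
Remaining: 298 - 19 = 279
Hours: 4, Minutes: 39

04:39


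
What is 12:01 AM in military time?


00:01

Input: 12:01 AM
12 AM → 00 (midnight)


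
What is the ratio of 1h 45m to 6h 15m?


Duration 1: 105 minutes
Duration 2: 375 minutes
Ratio = 105:375
GCD = 15
Simplified = 7:25
As a decimal: 7/25 = 0.28

7:25 (0.28)


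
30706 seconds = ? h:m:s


Hours: 30706 ÷ 3600 = 8 remainder 1906
Minutes: 1906 ÷ 60 = 31 remainder 46
Seconds: 46

8h 31m 46s


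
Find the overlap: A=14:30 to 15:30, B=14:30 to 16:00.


60 minutes

Meeting A: 870-930 (in minutes from midnight)
Meeting B: 870-960
Overlap start = max(870, 870) = 870
Overlap end = min(930, 960) = 930
Overlap = max(0, 930 - 870) = 60 min


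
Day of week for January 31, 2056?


Monday

Zeller's congruence:
q=31, m=13, k=55, j=20
h = (31 + ⌊13×14/5⌋ + 55 + ⌊55/4⌋ + ⌊20/4⌋ - 2×20) mod 7
= (31 + 36 + 55 + 13 + 5 - 40) mod 7
= 100 mod 7 = 2
h=2 → Monday


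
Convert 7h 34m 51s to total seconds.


Hours: 7 × 3600 = 25200
Minutes: 34 × 60 = 2040
Seconds: 51
Total = 25200 + 2040 + 51 = 27291

27291 seconds


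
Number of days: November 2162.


Month: November (month 11)
November has 30 days

30 days


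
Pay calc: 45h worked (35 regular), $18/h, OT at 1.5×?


$900.00

Regular: 35h × $18 = $630.00
Overtime: 45 - 35 = 10h
OT pay: 10h × $18 × 1.5 = $270.00
Total = $630.00 + $270.00 = $900.00


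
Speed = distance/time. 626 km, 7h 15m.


Distance: 626 km
Time: 7h 15m = 435 min = 435/60 = 29/4 hours
Speed = 626 ÷ (29/4) = 626 × 4 / 29 = 2504/29 ≈ 86.3 km/h

86.3 km/h


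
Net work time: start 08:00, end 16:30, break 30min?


8h 0m (480 minutes)

Total time = (16×60+30) - (8×60+0)
= 990 - 480 = 510 min
Minus break: 510 - 30 = 480 min
= 8h 0m


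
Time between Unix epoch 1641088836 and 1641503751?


Difference = 1641503751 - 1641088836 = 414915 seconds
In hours: 414915 / 3600 ≈ 115.3
In days: 414915 / 86400 ≈ 4.80

414915 seconds (115.3 hours / 4.80 days)


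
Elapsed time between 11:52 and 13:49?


1h 57m

End time in minutes: 13×60 + 49 = 829
Start time in minutes: 11×60 + 52 = 712
Difference = 829 - 712 = 117 minutes
= 1 hours 57 minutes


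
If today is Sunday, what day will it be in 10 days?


Wednesday

Start: Sunday (index 6)
(6 + 10) mod 7
= 16 mod 7
= 2
Index 2 → Wednesday


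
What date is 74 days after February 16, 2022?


May 1, 2022

Start: February 16, 2022
Add 74 days
February 16 → March 1: 28 - 16 + 1 = 13 days (74 - 13 = 61 left)
March 1 → April 1: 31 - 1 + 1 = 31 days (61 - 31 = 30 left)
April 1 → May 1: 30 - 1 + 1 = 30 days (30 - 30 = 0 left)
Land exactly on May 1, 2022


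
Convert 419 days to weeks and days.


Weeks: 419 ÷ 7 = 59 remainder 6

59 weeks 6 days


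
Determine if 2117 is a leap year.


No

Rules: divisible by 4 AND (not by 100 OR by 400)
2117 ÷ 4 = 529 remainder 1 → not divisible by 4
Not divisible by 4 → not a leap year


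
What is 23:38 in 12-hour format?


Hour: 23
23 - 12 = 11 → PM

11:38 PM


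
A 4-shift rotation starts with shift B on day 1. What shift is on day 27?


Shift D

Shifts: A, B, C, D
Start: B (index 1)
Day 27: (1 + 27 - 1) mod 4
= 27 mod 4
= 3
Index 3 → shift D


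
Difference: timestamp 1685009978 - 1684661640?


Difference = 1685009978 - 1684661640 = 348338 seconds
In hours: 348338 / 3600 ≈ 96.8
In days: 348338 / 86400 ≈ 4.03

348338 seconds (96.8 hours / 4.03 days)


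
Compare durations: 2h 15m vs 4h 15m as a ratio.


9:17 (0.53)

Duration 1: 135 minutes
Duration 2: 255 minutes
Ratio = 135:255
GCD = 15
Simplified = 9:17
As a decimal: 9/17 ≈ 0.53


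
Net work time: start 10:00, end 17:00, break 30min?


Total time = (17×60+0) - (10×60+0)
= 1020 - 600 = 420 min
Minus break: 420 - 30 = 390 min
= 6h 30m

6h 30m (390 minutes)


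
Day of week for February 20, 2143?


Wednesday

Zeller's congruence:
q=20, m=14, k=42, j=21
h = (20 + ⌊13×15/5⌋ + 42 + ⌊42/4⌋ + ⌊21/4⌋ - 2×21) mod 7
= (20 + 39 + 42 + 10 + 5 - 42) mod 7
= 74 mod 7 = 4
h=4 → Wednesday


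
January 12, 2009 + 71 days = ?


March 24, 2009

Start: January 12, 2009
Add 71 days
January 12 → February 1: 31 - 12 + 1 = 20 days (71 - 20 = 51 left)
February 1 → March 1: 28 - 1 + 1 = 28 days (51 - 28 = 23 left)
March 1 + 23 = March 24, 2009


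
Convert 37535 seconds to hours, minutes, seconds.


Hours: 37535 ÷ 3600 = 10 remainder 1535
Minutes: 1535 ÷ 60 = 25 remainder 35
Seconds: 35

10h 25m 35s


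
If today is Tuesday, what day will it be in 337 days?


Wednesday

Start: Tuesday (index 1)
(1 + 337) mod 7
= 338 mod 7
= 2
Index 2 → Wednesday


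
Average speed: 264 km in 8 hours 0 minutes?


Distance: 264 km
Time: 8 hours
Speed = 264 / 8 = 33.0 km/h

33.0 km/h


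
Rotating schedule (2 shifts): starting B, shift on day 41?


Shifts: A, B
Start: B (index 1)
Day 41: (1 + 41 - 1) mod 2
= 41 mod 2
= 1
Index 1 → shift B

Shift B


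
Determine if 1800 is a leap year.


No

Rules: divisible by 4 AND (not by 100 OR by 400)
1800 ÷ 4 = 450 exactly → divisible by 4
1800 ÷ 100 = 18 exactly → divisible by 100
1800 ÷ 400 = 4 remainder 200 → not divisible by 400
Divisible by 100 but not by 400 → not a leap year


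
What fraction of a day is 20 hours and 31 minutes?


0.8549 (85.49%)

Total minutes: 20×60 + 31 = 1231
Day = 24×60 = 1440 minutes
Fraction = 1231/1440 ≈ 0.8549
As a percentage: 1231/1440 × 100 ≈ 85.49%


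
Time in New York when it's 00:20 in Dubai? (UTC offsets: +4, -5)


Time difference = UTC-5 - UTC+4 = -9 hours
New hour = (0 -9) mod 24
= -9 mod 24 = 15
Minutes unchanged → 15:20; -9 < 0 → previous day

15:20 (previous day)


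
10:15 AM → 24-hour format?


Input: 10:15 AM
AM hour stays: 10

10:15


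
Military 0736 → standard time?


7:36 AM

Hour: 7
7 < 12 → AM


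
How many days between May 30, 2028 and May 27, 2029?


From May 30, 2028 to May 27, 2029
Rest of May 2028: 31 - 30 = 1
Full months: June 30, July 31, August 31, September 30, October 31, November 30, December 31, January 31, February 2029 28, March 31, April 30
Days into May 2029: 27
Total = 1 + 30 + 31 + 31 + 30 + 31 + 30 + 31 + 31 + 28 + 31 + 30 + 27 = 362 days

362 days


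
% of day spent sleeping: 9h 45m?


40.6%

Time: 585 minutes
Day: 1440 minutes
Percentage = (585/1440) × 100 ≈ 40.6%


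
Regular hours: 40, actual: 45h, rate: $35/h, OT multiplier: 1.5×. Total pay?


$1662.50

Regular: 40h × $35 = $1400.00
Overtime: 45 - 40 = 5h
OT pay: 5h × $35 × 1.5 = $262.50
Total = $1400.00 + $262.50 = $1662.50


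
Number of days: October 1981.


Month: October (month 10)
October has 31 days

31 days


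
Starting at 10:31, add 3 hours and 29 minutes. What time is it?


Start: 631 minutes from midnight
Add: 209 minutes
Total: 840 minutes
Hours: 840 ÷ 60 = 14 remainder 0

14:00


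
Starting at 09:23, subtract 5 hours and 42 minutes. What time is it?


03:41

Start: 563 minutes from midnight
Subtract: 342 minutes
Remaining: 563 - 342 = 221
Hours: 3, Minutes: 41


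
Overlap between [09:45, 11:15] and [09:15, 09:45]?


0 minutes

Meeting A: 585-675 (in minutes from midnight)
Meeting B: 555-585
Overlap start = max(585, 555) = 585
Overlap end = min(675, 585) = 585
Overlap = max(0, 585 - 585) = 0 min


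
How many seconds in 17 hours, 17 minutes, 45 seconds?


Hours: 17 × 3600 = 61200
Minutes: 17 × 60 = 1020
Seconds: 45
Total = 61200 + 1020 + 45 = 62265

62265 seconds


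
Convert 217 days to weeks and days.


Weeks: 217 ÷ 7 = 31 remainder 0

31 weeks 0 days


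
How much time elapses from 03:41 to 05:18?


End time in minutes: 5×60 + 18 = 318
Start time in minutes: 3×60 + 41 = 221
Difference = 318 - 221 = 97 minutes
= 1 hours 37 minutes

1h 37m


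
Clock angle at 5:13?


78.5°

Hour hand = 5×30 + 13×0.5 = 156.5°
Minute hand = 13×6 = 78°
Difference = |156.5 - 78| = 78.5°


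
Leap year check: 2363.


Rules: divisible by 4 AND (not by 100 OR by 400)
2363 ÷ 4 = 590 remainder 3 → not divisible by 4
Not divisible by 4 → not a leap year

No


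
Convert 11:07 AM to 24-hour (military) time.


11:07

Input: 11:07 AM
AM hour stays: 11


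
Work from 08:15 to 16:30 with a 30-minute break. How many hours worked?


Total time = (16×60+30) - (8×60+15)
= 990 - 495 = 495 min
Minus break: 495 - 30 = 465 min
= 7h 45m

7h 45m (465 minutes)


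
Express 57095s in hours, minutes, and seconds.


15h 51m 35s

Hours: 57095 ÷ 3600 = 15 remainder 3095
Minutes: 3095 ÷ 60 = 51 remainder 35
Seconds: 35


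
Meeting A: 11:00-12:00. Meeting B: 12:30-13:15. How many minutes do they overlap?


0 minutes

Meeting A: 660-720 (in minutes from midnight)
Meeting B: 750-795
Overlap start = max(660, 750) = 750
Overlap end = min(720, 795) = 720
Overlap = max(0, 720 - 750) = 0 min


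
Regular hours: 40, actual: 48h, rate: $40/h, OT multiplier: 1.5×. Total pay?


Regular: 40h × $40 = $1600.00
Overtime: 48 - 40 = 8h
OT pay: 8h × $40 × 1.5 = $480.00
Total = $1600.00 + $480.00 = $2080.00

$2080.00


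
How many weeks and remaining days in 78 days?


11 weeks 1 days

Weeks: 78 ÷ 7 = 11 remainder 1


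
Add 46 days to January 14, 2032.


Start: January 14, 2032
Add 46 days
January 14 → February 1: 31 - 14 + 1 = 18 days (46 - 18 = 28 left)
February 1 + 28 = February 29, 2032

February 29, 2032


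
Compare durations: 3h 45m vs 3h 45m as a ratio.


1:1 (1.00)

Duration 1: 225 minutes
Duration 2: 225 minutes
Ratio = 225:225
GCD = 225
Simplified = 1:1
As a decimal: 1/1 = 1.00


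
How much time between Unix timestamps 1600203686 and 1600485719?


282033 seconds (78.3 hours / 3.26 days)

Difference = 1600485719 - 1600203686 = 282033 seconds
In hours: 282033 / 3600 ≈ 78.3
In days: 282033 / 86400 ≈ 3.26


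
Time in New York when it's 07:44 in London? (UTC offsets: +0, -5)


Time difference = UTC-5 - UTC+0 = -5 hours
New hour = (7 -5) mod 24
= 2 mod 24 = 2
Minutes unchanged → 02:44

02:44


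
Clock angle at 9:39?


55.5°

Hour hand = 9×30 + 39×0.5 = 289.5°
Minute hand = 39×6 = 234°
Difference = |289.5 - 234| = 55.5°


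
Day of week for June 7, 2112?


Tuesday

Zeller's congruence:
q=7, m=6, k=12, j=21
h = (7 + ⌊13×7/5⌋ + 12 + ⌊12/4⌋ + ⌊21/4⌋ - 2×21) mod 7
= (7 + 18 + 12 + 3 + 5 - 42) mod 7
= 3 mod 7 = 3
h=3 → Tuesday


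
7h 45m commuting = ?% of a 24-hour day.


Time: 465 minutes
Day: 1440 minutes
Percentage = (465/1440) × 100 ≈ 32.3%

32.3%


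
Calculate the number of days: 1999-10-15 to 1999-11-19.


From October 15, 1999 to November 19, 1999
Rest of October 1999: 31 - 15 = 16
Days into November 1999: 19
Total = 16 + 19 = 35 days

35 days


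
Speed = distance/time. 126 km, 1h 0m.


126.0 km/h

Distance: 126 km
Time: 1 hours
Speed = 126 / 1 = 126.0 km/h


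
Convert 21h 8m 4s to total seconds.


76084 seconds

Hours: 21 × 3600 = 75600
Minutes: 8 × 60 = 480
Seconds: 4
Total = 75600 + 480 + 4 = 76084


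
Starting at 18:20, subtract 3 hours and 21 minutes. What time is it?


14:59

Start: 1100 minutes from midnight
Subtract: 201 minutes
Remaining: 1100 - 201 = 899
Hours: 14, Minutes: 59


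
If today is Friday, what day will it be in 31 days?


Monday

Start: Friday (index 4)
(4 + 31) mod 7
= 35 mod 7
= 0
Index 0 → Monday


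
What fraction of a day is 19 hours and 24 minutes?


0.8083 (80.83%)

Total minutes: 19×60 + 24 = 1164
Day = 24×60 = 1440 minutes
Fraction = 1164/1440 ≈ 0.8083
As a percentage: 1164/1440 × 100 ≈ 80.83%


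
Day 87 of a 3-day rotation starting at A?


Shift C

Shifts: A, B, C
Start: A (index 0)
Day 87: (0 + 87 - 1) mod 3
= 86 mod 3
= 2
Index 2 → shift C


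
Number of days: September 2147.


Month: September (month 9)
September has 30 days

30 days


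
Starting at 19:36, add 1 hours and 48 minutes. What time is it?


21:24

Start: 1176 minutes from midnight
Add: 108 minutes
Total: 1284 minutes
Hours: 1284 ÷ 60 = 21 remainder 24


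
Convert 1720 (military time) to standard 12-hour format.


5:20 PM

Hour: 17
17 - 12 = 5 → PM


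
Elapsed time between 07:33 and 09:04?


1h 31m

End time in minutes: 9×60 + 4 = 544
Start time in minutes: 7×60 + 33 = 453
Difference = 544 - 453 = 91 minutes
= 1 hours 31 minutes


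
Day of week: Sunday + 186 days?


Thursday

Start: Sunday (index 6)
(6 + 186) mod 7
= 192 mod 7
= 3
Index 3 → Thursday


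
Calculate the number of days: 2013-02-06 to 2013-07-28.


172 days

From February 6, 2013 to July 28, 2013
Rest of February 2013: 28 - 6 = 22
Full months: March 31, April 30, May 31, June 30
Days into July 2013: 28
Total = 22 + 31 + 30 + 31 + 30 + 28 = 172 days


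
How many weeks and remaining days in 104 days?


14 weeks 6 days

Weeks: 104 ÷ 7 = 14 remainder 6


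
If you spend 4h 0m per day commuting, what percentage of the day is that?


Time: 240 minutes
Day: 1440 minutes
Percentage = (240/1440) × 100 ≈ 16.7%

16.7%


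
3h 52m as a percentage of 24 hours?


Total minutes: 3×60 + 52 = 232
Day = 24×60 = 1440 minutes
Fraction = 232/1440 ≈ 0.1611
As a percentage: 232/1440 × 100 ≈ 16.11%

0.1611 (16.11%)


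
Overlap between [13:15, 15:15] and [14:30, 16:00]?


45 minutes

Meeting A: 795-915 (in minutes from midnight)
Meeting B: 870-960
Overlap start = max(795, 870) = 870
Overlap end = min(915, 960) = 915
Overlap = max(0, 915 - 870) = 45 min


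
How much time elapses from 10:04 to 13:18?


3h 14m

End time in minutes: 13×60 + 18 = 798
Start time in minutes: 10×60 + 4 = 604
Difference = 798 - 604 = 194 minutes
= 3 hours 14 minutes


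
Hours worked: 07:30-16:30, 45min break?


8h 15m (495 minutes)

Total time = (16×60+30) - (7×60+30)
= 990 - 450 = 540 min
Minus break: 540 - 45 = 495 min
= 8h 15m


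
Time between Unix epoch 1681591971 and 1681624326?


Difference = 1681624326 - 1681591971 = 32355 seconds
In hours: 32355 / 3600 ≈ 9.0
In days: 32355 / 86400 ≈ 0.37

32355 seconds (9.0 hours / 0.37 days)


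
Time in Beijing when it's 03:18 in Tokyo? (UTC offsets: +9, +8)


02:18

Time difference = UTC+8 - UTC+9 = -1 hours
New hour = (3 -1) mod 24
= 2 mod 24 = 2
Minutes unchanged → 02:18


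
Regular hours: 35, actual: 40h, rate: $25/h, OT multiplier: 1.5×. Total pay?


$1062.50

Regular: 35h × $25 = $875.00
Overtime: 40 - 35 = 5h
OT pay: 5h × $25 × 1.5 = $187.50
Total = $875.00 + $187.50 = $1062.50


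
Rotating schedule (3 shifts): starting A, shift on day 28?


Shifts: A, B, C
Start: A (index 0)
Day 28: (0 + 28 - 1) mod 3
= 27 mod 3
= 0
Index 0 → shift A

Shift A


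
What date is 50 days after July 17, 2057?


September 5, 2057

Start: July 17, 2057
Add 50 days
July 17 → August 1: 31 - 17 + 1 = 15 days (50 - 15 = 35 left)
August 1 → September 1: 31 - 1 + 1 = 31 days (35 - 31 = 4 left)
September 1 + 4 = September 5, 2057


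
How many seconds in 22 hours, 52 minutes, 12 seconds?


Hours: 22 × 3600 = 79200
Minutes: 52 × 60 = 3120
Seconds: 12
Total = 79200 + 3120 + 12 = 82332

82332 seconds


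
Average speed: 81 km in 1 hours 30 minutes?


Distance: 81 km
Time: 1h 30m = 90 min = 90/60 = 3/2 hours
Speed = 81 ÷ (3/2) = 81 × 2 / 3 = 162/3 = 54.0 km/h

54.0 km/h


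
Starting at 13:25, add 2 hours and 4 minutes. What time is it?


Start: 805 minutes from midnight
Add: 124 minutes
Total: 929 minutes
Hours: 929 ÷ 60 = 15 remainder 29

15:29


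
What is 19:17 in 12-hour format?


7:17 PM

Hour: 19
19 - 12 = 7 → PM


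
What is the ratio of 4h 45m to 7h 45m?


Duration 1: 285 minutes
Duration 2: 465 minutes
Ratio = 285:465
GCD = 15
Simplified = 19:31
As a decimal: 19/31 ≈ 0.61

19:31 (0.61)


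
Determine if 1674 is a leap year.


Rules: divisible by 4 AND (not by 100 OR by 400)
1674 ÷ 4 = 418 remainder 2 → not divisible by 4
Not divisible by 4 → not a leap year

No


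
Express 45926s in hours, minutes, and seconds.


Hours: 45926 ÷ 3600 = 12 remainder 2726
Minutes: 2726 ÷ 60 = 45 remainder 26
Seconds: 26

12h 45m 26s


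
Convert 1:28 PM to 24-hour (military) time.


Input: 1:28 PM
PM: 1 + 12 = 13

13:28


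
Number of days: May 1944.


31 days

Month: May (month 5)
May has 31 days


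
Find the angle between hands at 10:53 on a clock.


8.5°

Hour hand = 10×30 + 53×0.5 = 326.5°
Minute hand = 53×6 = 318°
Difference = |326.5 - 318| = 8.5°


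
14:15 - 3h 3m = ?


11:12

Start: 855 minutes from midnight
Subtract: 183 minutes
Remaining: 855 - 183 = 672
Hours: 11, Minutes: 12


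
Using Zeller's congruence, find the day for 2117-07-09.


Friday

Zeller's congruence:
q=9, m=7, k=17, j=21
h = (9 + ⌊13×8/5⌋ + 17 + ⌊17/4⌋ + ⌊21/4⌋ - 2×21) mod 7
= (9 + 20 + 17 + 4 + 5 - 42) mod 7
= 13 mod 7 = 6
h=6 → Friday


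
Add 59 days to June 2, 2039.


July 31, 2039

Start: June 2, 2039
Add 59 days
June 2 → July 1: 30 - 2 + 1 = 29 days (59 - 29 = 30 left)
July 1 + 30 = July 31, 2039


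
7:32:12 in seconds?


Hours: 7 × 3600 = 25200
Minutes: 32 × 60 = 1920
Seconds: 12
Total = 25200 + 1920 + 12 = 27132

27132 seconds


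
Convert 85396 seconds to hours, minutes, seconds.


23h 43m 16s

Hours: 85396 ÷ 3600 = 23 remainder 2596
Minutes: 2596 ÷ 60 = 43 remainder 16
Seconds: 16


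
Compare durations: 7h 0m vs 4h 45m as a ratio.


28:19 (1.47)

Duration 1: 420 minutes
Duration 2: 285 minutes
Ratio = 420:285
GCD = 15
Simplified = 28:19
As a decimal: 28/19 ≈ 1.47


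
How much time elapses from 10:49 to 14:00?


End time in minutes: 14×60 + 0 = 840
Start time in minutes: 10×60 + 49 = 649
Difference = 840 - 649 = 191 minutes
= 3 hours 11 minutes

3h 11m


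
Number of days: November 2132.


30 days

Month: November (month 11)
November has 30 days


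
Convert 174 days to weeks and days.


24 weeks 6 days

Weeks: 174 ÷ 7 = 24 remainder 6


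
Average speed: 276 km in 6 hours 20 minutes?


43.6 km/h

Distance: 276 km
Time: 6h 20m = 380 min = 380/60 = 19/3 hours
Speed = 276 ÷ (19/3) = 276 × 3 / 19 = 828/19 ≈ 43.6 km/h


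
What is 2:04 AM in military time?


Input: 2:04 AM
AM hour stays: 2

02:04


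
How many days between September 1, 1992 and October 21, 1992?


From September 1, 1992 to October 21, 1992
Rest of September 1992: 30 - 1 = 29
Days into October 1992: 21
Total = 29 + 21 = 50 days

50 days


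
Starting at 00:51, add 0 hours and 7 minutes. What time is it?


00:58

Start: 51 minutes from midnight
Add: 7 minutes
Total: 58 minutes
Hours: 58 ÷ 60 = 0 remainder 58


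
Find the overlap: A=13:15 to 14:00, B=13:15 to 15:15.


45 minutes

Meeting A: 795-840 (in minutes from midnight)
Meeting B: 795-915
Overlap start = max(795, 795) = 795
Overlap end = min(840, 915) = 840
Overlap = max(0, 840 - 795) = 45 min


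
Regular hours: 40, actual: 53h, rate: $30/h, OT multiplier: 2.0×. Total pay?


$1980.00

Regular: 40h × $30 = $1200.00
Overtime: 53 - 40 = 13h
OT pay: 13h × $30 × 2.0 = $780.00
Total = $1200.00 + $780.00 = $1980.00


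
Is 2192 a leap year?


Yes

Rules: divisible by 4 AND (not by 100 OR by 400)
2192 ÷ 4 = 548 exactly → divisible by 4
2192 ÷ 100 = 21 remainder 92 → not divisible by 100
Divisible by 4 but not by 100 → leap year


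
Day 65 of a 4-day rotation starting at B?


Shift B

Shifts: A, B, C, D
Start: B (index 1)
Day 65: (1 + 65 - 1) mod 4
= 65 mod 4
= 1
Index 1 → shift B


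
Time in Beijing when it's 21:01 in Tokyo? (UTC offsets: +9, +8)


20:01

Time difference = UTC+8 - UTC+9 = -1 hours
New hour = (21 -1) mod 24
= 20 mod 24 = 20
Minutes unchanged → 20:01


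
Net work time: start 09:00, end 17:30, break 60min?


Total time = (17×60+30) - (9×60+0)
= 1050 - 540 = 510 min
Minus break: 510 - 60 = 450 min
= 7h 30m

7h 30m (450 minutes)


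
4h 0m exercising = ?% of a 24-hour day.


Time: 240 minutes
Day: 1440 minutes
Percentage = (240/1440) × 100 ≈ 16.7%

16.7%


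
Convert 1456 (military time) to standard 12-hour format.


2:56 PM

Hour: 14
14 - 12 = 2 → PM


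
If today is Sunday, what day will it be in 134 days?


Start: Sunday (index 6)
(6 + 134) mod 7
= 140 mod 7
= 0
Index 0 → Monday

Monday


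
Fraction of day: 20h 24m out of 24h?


Total minutes: 20×60 + 24 = 1224
Day = 24×60 = 1440 minutes
Fraction = 1224/1440 = 0.8500
As a percentage: 1224/1440 × 100 = 85.00%

0.8500 (85.00%)


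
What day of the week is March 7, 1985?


Zeller's congruence:
q=7, m=3, k=85, j=19
h = (7 + ⌊13×4/5⌋ + 85 + ⌊85/4⌋ + ⌊19/4⌋ - 2×19) mod 7
= (7 + 10 + 85 + 21 + 4 - 38) mod 7
= 89 mod 7 = 5
h=5 → Thursday

Thursday


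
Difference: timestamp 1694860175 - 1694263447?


596728 seconds (165.8 hours / 6.91 days)

Difference = 1694860175 - 1694263447 = 596728 seconds
In hours: 596728 / 3600 ≈ 165.8
In days: 596728 / 86400 ≈ 6.91


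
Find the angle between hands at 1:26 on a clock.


Hour hand = 1×30 + 26×0.5 = 43.0°
Minute hand = 26×6 = 156°
Difference = |43.0 - 156| = 113.0°

113.0°


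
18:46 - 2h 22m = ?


Start: 1126 minutes from midnight
Subtract: 142 minutes
Remaining: 1126 - 142 = 984
Hours: 16, Minutes: 24

16:24


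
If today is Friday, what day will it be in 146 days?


Thursday

Start: Friday (index 4)
(4 + 146) mod 7
= 150 mod 7
= 3
Index 3 → Thursday


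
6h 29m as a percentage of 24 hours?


0.2701 (27.01%)

Total minutes: 6×60 + 29 = 389
Day = 24×60 = 1440 minutes
Fraction = 389/1440 ≈ 0.2701
As a percentage: 389/1440 × 100 ≈ 27.01%


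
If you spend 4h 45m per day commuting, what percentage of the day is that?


Time: 285 minutes
Day: 1440 minutes
Percentage = (285/1440) × 100 ≈ 19.8%

19.8%


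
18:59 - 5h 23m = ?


Start: 1139 minutes from midnight
Subtract: 323 minutes
Remaining: 1139 - 323 = 816
Hours: 13, Minutes: 36

13:36


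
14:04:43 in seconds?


50683 seconds

Hours: 14 × 3600 = 50400
Minutes: 4 × 60 = 240
Seconds: 43
Total = 50400 + 240 + 43 = 50683


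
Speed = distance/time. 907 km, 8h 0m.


Distance: 907 km
Time: 8 hours
Speed = 907 / 8 ≈ 113.4 km/h

113.4 km/h


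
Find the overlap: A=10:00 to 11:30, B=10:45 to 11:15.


Meeting A: 600-690 (in minutes from midnight)
Meeting B: 645-675
Overlap start = max(600, 645) = 645
Overlap end = min(690, 675) = 675
Overlap = max(0, 675 - 645) = 30 min

30 minutes


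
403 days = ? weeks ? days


57 weeks 4 days

Weeks: 403 ÷ 7 = 57 remainder 4


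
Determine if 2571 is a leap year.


No

Rules: divisible by 4 AND (not by 100 OR by 400)
2571 ÷ 4 = 642 remainder 3 → not divisible by 4
Not divisible by 4 → not a leap year


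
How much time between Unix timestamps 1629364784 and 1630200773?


Difference = 1630200773 - 1629364784 = 835989 seconds
In hours: 835989 / 3600 ≈ 232.2
In days: 835989 / 86400 ≈ 9.68

835989 seconds (232.2 hours / 9.68 days)


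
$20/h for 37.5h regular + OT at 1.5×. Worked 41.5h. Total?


$870.00

Regular: 37.5h × $20 = $750.00
Overtime: 41.5 - 37.5 = 4.0h
OT pay: 4.0h × $20 × 1.5 = $120.00
Total = $750.00 + $120.00 = $870.00


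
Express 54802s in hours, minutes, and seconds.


15h 13m 22s

Hours: 54802 ÷ 3600 = 15 remainder 802
Minutes: 802 ÷ 60 = 13 remainder 22
Seconds: 22


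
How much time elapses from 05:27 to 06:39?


1h 12m

End time in minutes: 6×60 + 39 = 399
Start time in minutes: 5×60 + 27 = 327
Difference = 399 - 327 = 72 minutes
= 1 hours 12 minutes


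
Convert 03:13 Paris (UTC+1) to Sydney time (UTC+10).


12:13

Time difference = UTC+10 - UTC+1 = +9 hours
New hour = (3 + 9) mod 24
= 12 mod 24 = 12
Minutes unchanged → 12:13


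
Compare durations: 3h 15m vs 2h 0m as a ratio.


Duration 1: 195 minutes
Duration 2: 120 minutes
Ratio = 195:120
GCD = 15
Simplified = 13:8
As a decimal: 13/8 ≈ 1.63

13:8 (1.63)


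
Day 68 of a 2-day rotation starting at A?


Shifts: A, B
Start: A (index 0)
Day 68: (0 + 68 - 1) mod 2
= 67 mod 2
= 1
Index 1 → shift B

Shift B


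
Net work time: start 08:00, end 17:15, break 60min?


8h 15m (495 minutes)

Total time = (17×60+15) - (8×60+0)
= 1035 - 480 = 555 min
Minus break: 555 - 60 = 495 min
= 8h 15m


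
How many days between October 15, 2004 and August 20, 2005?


From October 15, 2004 to August 20, 2005
Rest of October 2004: 31 - 15 = 16
Full months: November 30, December 31, January 31, February 2005 28, March 31, April 30, May 31, June 30, July 31
Days into August 2005: 20
Total = 16 + 30 + 31 + 31 + 28 + 31 + 30 + 31 + 30 + 31 + 20 = 309 days

309 days


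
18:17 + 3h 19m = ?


Start: 1097 minutes from midnight
Add: 199 minutes
Total: 1296 minutes
Hours: 1296 ÷ 60 = 21 remainder 36

21:36


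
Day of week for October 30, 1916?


Monday

Zeller's congruence:
q=30, m=10, k=16, j=19
h = (30 + ⌊13×11/5⌋ + 16 + ⌊16/4⌋ + ⌊19/4⌋ - 2×19) mod 7
= (30 + 28 + 16 + 4 + 4 - 38) mod 7
= 44 mod 7 = 2
h=2 → Monday


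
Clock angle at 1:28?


Hour hand = 1×30 + 28×0.5 = 44.0°
Minute hand = 28×6 = 168°
Difference = |44.0 - 168| = 124.0°

124.0°


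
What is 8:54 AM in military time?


08:54

Input: 8:54 AM
AM hour stays: 8


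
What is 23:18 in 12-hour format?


11:18 PM

Hour: 23
23 - 12 = 11 → PM


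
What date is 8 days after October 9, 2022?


Start: October 9, 2022
Add 8 days
October 9 + 8 = October 17, 2022

October 17, 2022


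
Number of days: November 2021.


30 days

Month: November (month 11)
November has 30 days


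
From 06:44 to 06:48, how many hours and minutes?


0h 4m

End time in minutes: 6×60 + 48 = 408
Start time in minutes: 6×60 + 44 = 404
Difference = 408 - 404 = 4 minutes
= 0 hours 4 minutes


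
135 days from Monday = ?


Start: Monday (index 0)
(0 + 135) mod 7
= 135 mod 7
= 2
Index 2 → Wednesday

Wednesday


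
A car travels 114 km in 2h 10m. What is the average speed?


Distance: 114 km
Time: 2h 10m = 130 min = 130/60 = 13/6 hours
Speed = 114 ÷ (13/6) = 114 × 6 / 13 = 684/13 ≈ 52.6 km/h

52.6 km/h


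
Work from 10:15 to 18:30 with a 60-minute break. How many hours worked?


7h 15m (435 minutes)

Total time = (18×60+30) - (10×60+15)
= 1110 - 615 = 495 min
Minus break: 495 - 60 = 435 min
= 7h 15m


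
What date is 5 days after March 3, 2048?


March 8, 2048

Start: March 3, 2048
Add 5 days
March 3 + 5 = March 8, 2048


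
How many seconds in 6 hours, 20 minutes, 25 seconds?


Hours: 6 × 3600 = 21600
Minutes: 20 × 60 = 1200
Seconds: 25
Total = 21600 + 1200 + 25 = 22825

22825 seconds


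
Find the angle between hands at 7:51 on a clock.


70.5°

Hour hand = 7×30 + 51×0.5 = 235.5°
Minute hand = 51×6 = 306°
Difference = |235.5 - 306| = 70.5°


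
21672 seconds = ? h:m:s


Hours: 21672 ÷ 3600 = 6 remainder 72
Minutes: 72 ÷ 60 = 1 remainder 12
Seconds: 12

6h 1m 12s


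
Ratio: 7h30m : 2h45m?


Duration 1: 450 minutes
Duration 2: 165 minutes
Ratio = 450:165
GCD = 15
Simplified = 30:11
As a decimal: 30/11 ≈ 2.73

30:11 (2.73)


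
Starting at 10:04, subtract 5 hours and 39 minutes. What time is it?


Start: 604 minutes from midnight
Subtract: 339 minutes
Remaining: 604 - 339 = 265
Hours: 4, Minutes: 25

04:25


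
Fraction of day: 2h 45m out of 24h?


0.1146 (11.46%)

Total minutes: 2×60 + 45 = 165
Day = 24×60 = 1440 minutes
Fraction = 165/1440 ≈ 0.1146
As a percentage: 165/1440 × 100 ≈ 11.46%


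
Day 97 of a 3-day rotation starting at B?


Shift B

Shifts: A, B, C
Start: B (index 1)
Day 97: (1 + 97 - 1) mod 3
= 97 mod 3
= 1
Index 1 → shift B


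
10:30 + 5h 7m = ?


15:37

Start: 630 minutes from midnight
Add: 307 minutes
Total: 937 minutes
Hours: 937 ÷ 60 = 15 remainder 37


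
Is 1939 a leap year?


Rules: divisible by 4 AND (not by 100 OR by 400)
1939 ÷ 4 = 484 remainder 3 → not divisible by 4
Not divisible by 4 → not a leap year

No


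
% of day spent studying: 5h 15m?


Time: 315 minutes
Day: 1440 minutes
Percentage = (315/1440) × 100 ≈ 21.9%

21.9%


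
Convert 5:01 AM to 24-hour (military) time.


05:01

Input: 5:01 AM
AM hour stays: 5


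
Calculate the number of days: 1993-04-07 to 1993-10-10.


From April 7, 1993 to October 10, 1993
Rest of April 1993: 30 - 7 = 23
Full months: May 31, June 30, July 31, August 31, September 30
Days into October 1993: 10
Total = 23 + 31 + 30 + 31 + 31 + 30 + 10 = 186 days

186 days


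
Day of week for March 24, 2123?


Wednesday

Zeller's congruence:
q=24, m=3, k=23, j=21
h = (24 + ⌊13×4/5⌋ + 23 + ⌊23/4⌋ + ⌊21/4⌋ - 2×21) mod 7
= (24 + 10 + 23 + 5 + 5 - 42) mod 7
= 25 mod 7 = 4
h=4 → Wednesday


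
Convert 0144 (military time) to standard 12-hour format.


1:44 AM

Hour: 1
1 < 12 → AM


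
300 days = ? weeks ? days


Weeks: 300 ÷ 7 = 42 remainder 6

42 weeks 6 days


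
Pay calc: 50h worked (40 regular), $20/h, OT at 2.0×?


$1200.00

Regular: 40h × $20 = $800.00
Overtime: 50 - 40 = 10h
OT pay: 10h × $20 × 2.0 = $400.00
Total = $800.00 + $400.00 = $1200.00


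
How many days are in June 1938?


Month: June (month 6)
June has 30 days

30 days


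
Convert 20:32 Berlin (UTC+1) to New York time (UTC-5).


14:32

Time difference = UTC-5 - UTC+1 = -6 hours
New hour = (20 -6) mod 24
= 14 mod 24 = 14
Minutes unchanged → 14:32


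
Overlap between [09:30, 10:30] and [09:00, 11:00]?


60 minutes

Meeting A: 570-630 (in minutes from midnight)
Meeting B: 540-660
Overlap start = max(570, 540) = 570
Overlap end = min(630, 660) = 630
Overlap = max(0, 630 - 570) = 60 min


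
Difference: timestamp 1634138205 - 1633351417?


Difference = 1634138205 - 1633351417 = 786788 seconds
In hours: 786788 / 3600 ≈ 218.6
In days: 786788 / 86400 ≈ 9.11

786788 seconds (218.6 hours / 9.11 days)


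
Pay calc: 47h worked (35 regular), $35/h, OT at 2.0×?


Regular: 35h × $35 = $1225.00
Overtime: 47 - 35 = 12h
OT pay: 12h × $35 × 2.0 = $840.00
Total = $1225.00 + $840.00 = $2065.00

$2065.00


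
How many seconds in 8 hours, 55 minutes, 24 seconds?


Hours: 8 × 3600 = 28800
Minutes: 55 × 60 = 3300
Seconds: 24
Total = 28800 + 3300 + 24 = 32124

32124 seconds


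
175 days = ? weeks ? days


25 weeks 0 days

Weeks: 175 ÷ 7 = 25 remainder 0


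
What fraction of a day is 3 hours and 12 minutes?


0.1333 (13.33%)

Total minutes: 3×60 + 12 = 192
Day = 24×60 = 1440 minutes
Fraction = 192/1440 ≈ 0.1333
As a percentage: 192/1440 × 100 ≈ 13.33%


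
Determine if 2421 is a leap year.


No

Rules: divisible by 4 AND (not by 100 OR by 400)
2421 ÷ 4 = 605 remainder 1 → not divisible by 4
Not divisible by 4 → not a leap year


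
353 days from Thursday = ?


Sunday

Start: Thursday (index 3)
(3 + 353) mod 7
= 356 mod 7
= 6
Index 6 → Sunday


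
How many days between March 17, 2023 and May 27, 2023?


71 days

From March 17, 2023 to May 27, 2023
Rest of March 2023: 31 - 17 = 14
Full months: April 30
Days into May 2023: 27
Total = 14 + 30 + 27 = 71 days
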